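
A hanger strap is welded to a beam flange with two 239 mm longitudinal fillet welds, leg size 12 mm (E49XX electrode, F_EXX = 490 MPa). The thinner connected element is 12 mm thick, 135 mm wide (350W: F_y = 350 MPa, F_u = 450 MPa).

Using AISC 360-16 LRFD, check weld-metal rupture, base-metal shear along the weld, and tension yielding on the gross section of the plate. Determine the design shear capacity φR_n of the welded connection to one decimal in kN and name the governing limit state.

Weld metal: throat = 0.707×12 = 8.484 mm, L = 2×239 = 478 mm. φR_n = 0.75 × 0.6 × 490 × 8.484 × 478 = 894.2 kN.
Base metal shear (12 mm plate): yield φR_n = 1.0×0.6×350×12×478 = 1204.6 kN; rupture φR_n = 0.75×0.6×450×12×478 = 1161.5 kN; take 1161.5 kN (rupture).
Tension yield (gross): A_g = 135×12 = 1620 mm². φR_n = 0.90 × 350 × 1620 = 510.3 kN.
Governing: min(894.2, 1161.5, 510.3) = 510.3 kN → gross-section yield.

510.3 kN (gross-section yield governs)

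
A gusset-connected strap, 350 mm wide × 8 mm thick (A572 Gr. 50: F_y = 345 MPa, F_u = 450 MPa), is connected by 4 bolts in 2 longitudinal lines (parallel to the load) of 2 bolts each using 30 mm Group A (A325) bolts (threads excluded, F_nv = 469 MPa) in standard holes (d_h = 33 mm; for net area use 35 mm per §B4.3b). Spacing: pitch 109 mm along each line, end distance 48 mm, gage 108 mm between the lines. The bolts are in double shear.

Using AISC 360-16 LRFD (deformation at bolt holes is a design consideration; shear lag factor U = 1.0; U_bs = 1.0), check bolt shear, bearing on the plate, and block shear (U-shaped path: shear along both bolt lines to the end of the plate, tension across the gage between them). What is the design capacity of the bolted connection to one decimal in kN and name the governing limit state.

Bolt shear: A_b = π(30)²/4 = 706.86 mm². φR_n = 0.75 × 469 × 706.86 × 4 × 2 = 1989.1 kN.
Bearing (8 mm plate, F_u = 450 MPa): end bolts L_c = 48 − 33/2 = 31.5, R_n = min(1.2×31.5×8×450, 2.4×30×8×450) = 136.08 kN/bolt; interior L_c = 109 − 33 = 76, R_n = 259.2 kN/bolt. φR_n = 0.75 × (2×136.08 + 2×259.2) = 592.9 kN.
Block shear: shear path 2×[48+1×109] = 2×157 mm, A_gv = 2512, A_nv = 2×(157 − 1.5×35)×8 = 1672 mm²; tension across gage: (108 − 1×35)×8 = 584 mm². R_n = min(0.6×450×1672, 0.6×345×2512) + 1.0×450×584 = min(451.44, 519.98) + 262.8 = 714.24 kN. φR_n = 0.75 × 714.24 = 535.7 kN.
Governing: min(1989.1, 592.9, 535.7) = 535.7 kN → block shear.

535.7 kN (block shear governs)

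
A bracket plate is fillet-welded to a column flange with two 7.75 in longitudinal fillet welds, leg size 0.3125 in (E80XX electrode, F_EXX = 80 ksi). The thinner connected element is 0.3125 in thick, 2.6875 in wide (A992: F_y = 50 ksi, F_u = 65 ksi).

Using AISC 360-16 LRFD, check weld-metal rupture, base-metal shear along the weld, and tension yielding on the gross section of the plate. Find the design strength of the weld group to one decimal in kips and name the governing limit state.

Weld metal: throat = 0.707×0.3125 = 0.22094 in, L = 2×7.75 = 15.5 in. φR_n = 0.75 × 0.6 × 80 × 0.22094 × 15.5 = 123.3 kips.
Base metal shear (0.3125 in plate): yield φR_n = 1.0×0.6×50×0.3125×15.5 = 145.3 kips; rupture φR_n = 0.75×0.6×65×0.3125×15.5 = 141.7 kips; take 141.7 kips (rupture).
Tension yield (gross): A_g = 2.6875×0.3125 = 0.83984 in². φR_n = 0.90 × 50 × 0.83984 = 37.8 kips.
Governing: min(123.3, 141.7, 37.8) = 37.8 kips → gross-section yield.

37.8 kips (gross-section yield governs)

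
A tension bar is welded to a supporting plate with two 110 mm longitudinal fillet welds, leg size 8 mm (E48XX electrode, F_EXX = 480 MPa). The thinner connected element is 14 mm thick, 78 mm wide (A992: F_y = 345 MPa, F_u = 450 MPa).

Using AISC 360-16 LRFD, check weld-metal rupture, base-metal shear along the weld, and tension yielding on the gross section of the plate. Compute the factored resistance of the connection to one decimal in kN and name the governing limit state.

268.8 kN (weld metal governs)

Weld metal: throat = 0.707×8 = 5.656 mm, L = 2×110 = 220 mm. φR_n = 0.75 × 0.6 × 480 × 5.656 × 220 = 268.8 kN.
Base metal shear (14 mm plate): yield φR_n = 1.0×0.6×345×14×220 = 637.6 kN; rupture φR_n = 0.75×0.6×450×14×220 = 623.7 kN; take 623.7 kN (rupture).
Tension yield (gross): A_g = 78×14 = 1092 mm². φR_n = 0.90 × 345 × 1092 = 339.1 kN.
Governing: min(268.8, 623.7, 339.1) = 268.8 kN → weld metal.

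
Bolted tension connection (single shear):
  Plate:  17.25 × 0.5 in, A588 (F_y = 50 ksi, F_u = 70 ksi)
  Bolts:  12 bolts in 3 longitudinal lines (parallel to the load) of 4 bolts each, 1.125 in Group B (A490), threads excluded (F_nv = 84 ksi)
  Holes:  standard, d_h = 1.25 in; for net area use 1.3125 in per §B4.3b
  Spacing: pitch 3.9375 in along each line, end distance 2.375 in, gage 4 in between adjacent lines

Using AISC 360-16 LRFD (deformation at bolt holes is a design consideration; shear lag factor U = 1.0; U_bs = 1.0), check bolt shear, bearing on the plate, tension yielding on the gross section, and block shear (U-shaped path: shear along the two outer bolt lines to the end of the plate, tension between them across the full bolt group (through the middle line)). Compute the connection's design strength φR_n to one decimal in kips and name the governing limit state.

Bolt shear: A_b = π(1.125)²/4 = 0.99402 in². φR_n = 0.75 × 84 × 0.99402 × 12 × 1 = 751.5 kips.
Bearing (0.5 in plate, F_u = 70 ksi): end bolts L_c = 2.375 − 1.25/2 = 1.75, R_n = min(1.2×1.75×0.5×70, 2.4×1.125×0.5×70) = 73.5 kips/bolt; interior L_c = 3.9375 − 1.25 = 2.6875, R_n = 94.5 kips/bolt. φR_n = 0.75 × (3×73.5 + 9×94.5) = 803.3 kips.
Tension yield (gross): A_g = 17.25×0.5 = 8.625 in². φR_n = 0.90 × 50 × 8.625 = 388.1 kips.
Block shear: shear path 2×[2.375+3×3.9375] = 2×14.1875 in, A_gv = 14.188, A_nv = 2×(14.1875 − 3.5×1.3125)×0.5 = 9.5938 in²; tension across gage: (8 − 2×1.3125)×0.5 = 2.6875 in². R_n = min(0.6×70×9.5938, 0.6×50×14.188) + 1.0×70×2.6875 = min(402.94, 425.64) + 188.13 = 591.07 kips. φR_n = 0.75 × 591.07 = 443.3 kips.
Governing: min(751.5, 803.3, 388.1, 443.3) = 388.1 kips → gross-section yield.

388.1 kips (gross-section yield governs)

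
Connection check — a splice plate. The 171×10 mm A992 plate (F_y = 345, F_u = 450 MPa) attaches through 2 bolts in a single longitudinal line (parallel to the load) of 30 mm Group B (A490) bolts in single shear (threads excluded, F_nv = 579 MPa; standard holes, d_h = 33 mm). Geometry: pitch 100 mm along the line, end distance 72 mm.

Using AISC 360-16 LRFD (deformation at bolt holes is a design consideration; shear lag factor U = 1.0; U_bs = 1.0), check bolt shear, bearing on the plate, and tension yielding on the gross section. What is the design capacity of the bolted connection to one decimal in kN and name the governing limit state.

Bolt shear: A_b = π(30)²/4 = 706.86 mm². φR_n = 0.75 × 579 × 706.86 × 2 × 1 = 613.9 kN.
Bearing (10 mm plate, F_u = 450 MPa): end bolts L_c = 72 − 33/2 = 55.5, R_n = min(1.2×55.5×10×450, 2.4×30×10×450) = 299.7 kN/bolt; interior L_c = 100 − 33 = 67, R_n = 324 kN/bolt. φR_n = 0.75 × (1×299.7 + 1×324) = 467.8 kN.
Tension yield (gross): A_g = 171×10 = 1710 mm². φR_n = 0.90 × 345 × 1710 = 531.0 kN.
Governing: min(613.9, 467.8, 531.0) = 467.8 kN → bearing.

467.8 kN (bearing governs)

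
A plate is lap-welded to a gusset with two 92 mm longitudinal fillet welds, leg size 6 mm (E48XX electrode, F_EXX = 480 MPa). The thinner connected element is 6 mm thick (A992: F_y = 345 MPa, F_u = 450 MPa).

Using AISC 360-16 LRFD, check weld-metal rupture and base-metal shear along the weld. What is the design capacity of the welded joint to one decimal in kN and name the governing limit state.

Weld metal: throat = 0.707×6 = 4.242 mm, L = 2×92 = 184 mm. φR_n = 0.75 × 0.6 × 480 × 4.242 × 184 = 168.6 kN.
Base metal shear (6 mm plate): yield φR_n = 1.0×0.6×345×6×184 = 228.5 kN; rupture φR_n = 0.75×0.6×450×6×184 = 223.6 kN; take 223.6 kN (rupture).
Governing: min(168.6, 223.6) = 168.6 kN → weld metal.

168.6 kN (weld metal governs)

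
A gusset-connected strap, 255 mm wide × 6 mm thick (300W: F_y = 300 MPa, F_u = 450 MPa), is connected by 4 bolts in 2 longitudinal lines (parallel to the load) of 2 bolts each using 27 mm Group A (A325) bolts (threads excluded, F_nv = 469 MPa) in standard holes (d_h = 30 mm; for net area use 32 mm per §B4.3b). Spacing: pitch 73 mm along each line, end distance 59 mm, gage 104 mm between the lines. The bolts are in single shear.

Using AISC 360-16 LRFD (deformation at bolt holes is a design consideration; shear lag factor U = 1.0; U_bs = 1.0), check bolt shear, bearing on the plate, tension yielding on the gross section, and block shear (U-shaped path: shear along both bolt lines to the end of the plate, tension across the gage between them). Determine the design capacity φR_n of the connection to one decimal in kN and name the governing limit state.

Bolt shear: A_b = π(27)²/4 = 572.56 mm². φR_n = 0.75 × 469 × 572.56 × 4 × 1 = 805.6 kN.
Bearing (6 mm plate, F_u = 450 MPa): end bolts L_c = 59 − 30/2 = 44, R_n = min(1.2×44×6×450, 2.4×27×6×450) = 142.56 kN/bolt; interior L_c = 73 − 30 = 43, R_n = 139.32 kN/bolt. φR_n = 0.75 × (2×142.56 + 2×139.32) = 422.8 kN.
Tension yield (gross): A_g = 255×6 = 1530 mm². φR_n = 0.90 × 300 × 1530 = 413.1 kN.
Block shear: shear path 2×[59+1×73] = 2×132 mm, A_gv = 1584, A_nv = 2×(132 − 1.5×32)×6 = 1008 mm²; tension across gage: (104 − 1×32)×6 = 432 mm². R_n = min(0.6×450×1008, 0.6×300×1584) + 1.0×450×432 = min(272.16, 285.12) + 194.4 = 466.56 kN. φR_n = 0.75 × 466.56 = 349.9 kN.
Governing: min(805.6, 422.8, 413.1, 349.9) = 349.9 kN → block shear.

349.9 kN (block shear governs)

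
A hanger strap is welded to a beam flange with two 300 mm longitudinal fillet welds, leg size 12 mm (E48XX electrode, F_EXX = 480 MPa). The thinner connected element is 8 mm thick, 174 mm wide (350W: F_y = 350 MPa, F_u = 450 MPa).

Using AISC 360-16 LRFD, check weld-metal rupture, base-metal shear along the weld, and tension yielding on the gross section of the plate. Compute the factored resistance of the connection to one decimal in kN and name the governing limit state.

438.5 kN (gross-section yield governs)

Weld metal: throat = 0.707×12 = 8.484 mm, L = 2×300 = 600 mm. φR_n = 0.75 × 0.6 × 480 × 8.484 × 600 = 1099.5 kN.
Base metal shear (8 mm plate): yield φR_n = 1.0×0.6×350×8×600 = 1008.0 kN; rupture φR_n = 0.75×0.6×450×8×600 = 972.0 kN; take 972.0 kN (rupture).
Tension yield (gross): A_g = 174×8 = 1392 mm². φR_n = 0.90 × 350 × 1392 = 438.5 kN.
Governing: min(1099.5, 972.0, 438.5) = 438.5 kN → gross-section yield.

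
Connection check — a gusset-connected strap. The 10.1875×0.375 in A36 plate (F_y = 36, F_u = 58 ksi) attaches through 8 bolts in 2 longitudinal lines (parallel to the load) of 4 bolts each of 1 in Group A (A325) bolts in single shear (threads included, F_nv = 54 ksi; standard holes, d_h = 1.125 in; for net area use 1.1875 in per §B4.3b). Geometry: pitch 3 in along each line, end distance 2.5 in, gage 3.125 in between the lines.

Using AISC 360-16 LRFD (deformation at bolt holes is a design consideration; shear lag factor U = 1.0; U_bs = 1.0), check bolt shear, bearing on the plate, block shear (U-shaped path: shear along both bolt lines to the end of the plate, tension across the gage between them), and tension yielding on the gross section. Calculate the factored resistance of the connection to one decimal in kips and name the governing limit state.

123.8 kips (gross-section yield governs)

Bolt shear: A_b = π(1)²/4 = 0.7854 in². φR_n = 0.75 × 54 × 0.7854 × 8 × 1 = 254.5 kips.
Bearing (0.375 in plate, F_u = 58 ksi): end bolts L_c = 2.5 − 1.125/2 = 1.9375, R_n = min(1.2×1.9375×0.375×58, 2.4×1×0.375×58) = 50.569 kips/bolt; interior L_c = 3 − 1.125 = 1.875, R_n = 48.938 kips/bolt. φR_n = 0.75 × (2×50.569 + 6×48.938) = 296.1 kips.
Block shear: shear path 2×[2.5+3×3] = 2×11.5 in, A_gv = 8.625, A_nv = 2×(11.5 − 3.5×1.1875)×0.375 = 5.5078 in²; tension across gage: (3.125 − 1×1.1875)×0.375 = 0.72656 in². R_n = min(0.6×58×5.5078, 0.6×36×8.625) + 1.0×58×0.72656 = min(191.67, 186.3) + 42.14 = 228.44 kips. φR_n = 0.75 × 228.44 = 171.3 kips.
Tension yield (gross): A_g = 10.1875×0.375 = 3.8203 in². φR_n = 0.90 × 36 × 3.8203 = 123.8 kips.
Governing: min(254.5, 296.1, 171.3, 123.8) = 123.8 kips → gross-section yield.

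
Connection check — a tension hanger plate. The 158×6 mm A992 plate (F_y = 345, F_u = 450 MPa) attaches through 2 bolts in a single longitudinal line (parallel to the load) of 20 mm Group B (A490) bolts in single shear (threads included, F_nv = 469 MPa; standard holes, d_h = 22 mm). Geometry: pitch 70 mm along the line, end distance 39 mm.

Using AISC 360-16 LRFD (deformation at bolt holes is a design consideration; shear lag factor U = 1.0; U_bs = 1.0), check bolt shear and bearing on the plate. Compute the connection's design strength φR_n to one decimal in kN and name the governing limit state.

Bolt shear: A_b = π(20)²/4 = 314.16 mm². φR_n = 0.75 × 469 × 314.16 × 2 × 1 = 221.0 kN.
Bearing (6 mm plate, F_u = 450 MPa): end bolts L_c = 39 − 22/2 = 28, R_n = min(1.2×28×6×450, 2.4×20×6×450) = 90.72 kN/bolt; interior L_c = 70 − 22 = 48, R_n = 129.6 kN/bolt. φR_n = 0.75 × (1×90.72 + 1×129.6) = 165.2 kN.
Governing: min(221.0, 165.2) = 165.2 kN → bearing.

165.2 kN (bearing governs)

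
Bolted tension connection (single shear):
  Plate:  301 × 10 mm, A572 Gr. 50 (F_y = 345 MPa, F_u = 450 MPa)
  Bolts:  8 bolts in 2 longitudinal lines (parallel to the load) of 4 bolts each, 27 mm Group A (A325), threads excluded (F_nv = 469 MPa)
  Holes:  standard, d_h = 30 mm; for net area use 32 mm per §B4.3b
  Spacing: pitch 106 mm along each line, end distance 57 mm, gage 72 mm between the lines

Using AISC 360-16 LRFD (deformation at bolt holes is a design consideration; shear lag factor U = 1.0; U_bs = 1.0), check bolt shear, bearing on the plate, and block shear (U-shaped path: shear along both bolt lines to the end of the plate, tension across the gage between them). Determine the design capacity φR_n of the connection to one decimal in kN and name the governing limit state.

Bolt shear: A_b = π(27)²/4 = 572.56 mm². φR_n = 0.75 × 469 × 572.56 × 8 × 1 = 1611.2 kN.
Bearing (10 mm plate, F_u = 450 MPa): end bolts L_c = 57 − 30/2 = 42, R_n = min(1.2×42×10×450, 2.4×27×10×450) = 226.8 kN/bolt; interior L_c = 106 − 30 = 76, R_n = 291.6 kN/bolt. φR_n = 0.75 × (2×226.8 + 6×291.6) = 1652.4 kN.
Block shear: shear path 2×[57+3×106] = 2×375 mm, A_gv = 7500, A_nv = 2×(375 − 3.5×32)×10 = 5260 mm²; tension across gage: (72 − 1×32)×10 = 400 mm². R_n = min(0.6×450×5260, 0.6×345×7500) + 1.0×450×400 = min(1420.2, 1552.5) + 180 = 1600.2 kN. φR_n = 0.75 × 1600.2 = 1200.2 kN.
Governing: min(1611.2, 1652.4, 1200.2) = 1200.2 kN → block shear.

1200.2 kN (block shear governs)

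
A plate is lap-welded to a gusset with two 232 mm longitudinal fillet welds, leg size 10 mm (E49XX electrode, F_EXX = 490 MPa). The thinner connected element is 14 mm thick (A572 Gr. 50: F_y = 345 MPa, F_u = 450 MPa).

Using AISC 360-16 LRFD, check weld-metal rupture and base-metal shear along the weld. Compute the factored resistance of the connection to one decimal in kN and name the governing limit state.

Weld metal: throat = 0.707×10 = 7.07 mm, L = 2×232 = 464 mm. φR_n = 0.75 × 0.6 × 490 × 7.07 × 464 = 723.3 kN.
Base metal shear (14 mm plate): yield φR_n = 1.0×0.6×345×14×464 = 1344.7 kN; rupture φR_n = 0.75×0.6×450×14×464 = 1315.4 kN; take 1315.4 kN (rupture).
Governing: min(723.3, 1315.4) = 723.3 kN → weld metal.

723.3 kN (weld metal governs)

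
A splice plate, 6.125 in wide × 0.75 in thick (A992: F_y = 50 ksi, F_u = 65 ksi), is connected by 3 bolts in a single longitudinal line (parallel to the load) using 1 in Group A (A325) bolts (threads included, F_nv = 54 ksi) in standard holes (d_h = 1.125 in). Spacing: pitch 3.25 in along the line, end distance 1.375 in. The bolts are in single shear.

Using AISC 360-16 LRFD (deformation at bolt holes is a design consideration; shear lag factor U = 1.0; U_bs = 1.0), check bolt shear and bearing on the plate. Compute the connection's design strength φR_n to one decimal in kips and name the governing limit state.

95.4 kips (bolt shear governs)

Bolt shear: A_b = π(1)²/4 = 0.7854 in². φR_n = 0.75 × 54 × 0.7854 × 3 × 1 = 95.4 kips.
Bearing (0.75 in plate, F_u = 65 ksi): end bolts L_c = 1.375 − 1.125/2 = 0.8125, R_n = min(1.2×0.8125×0.75×65, 2.4×1×0.75×65) = 47.531 kips/bolt; interior L_c = 3.25 − 1.125 = 2.125, R_n = 117 kips/bolt. φR_n = 0.75 × (1×47.531 + 2×117) = 211.1 kips.
Governing: min(95.4, 211.1) = 95.4 kips → bolt shear.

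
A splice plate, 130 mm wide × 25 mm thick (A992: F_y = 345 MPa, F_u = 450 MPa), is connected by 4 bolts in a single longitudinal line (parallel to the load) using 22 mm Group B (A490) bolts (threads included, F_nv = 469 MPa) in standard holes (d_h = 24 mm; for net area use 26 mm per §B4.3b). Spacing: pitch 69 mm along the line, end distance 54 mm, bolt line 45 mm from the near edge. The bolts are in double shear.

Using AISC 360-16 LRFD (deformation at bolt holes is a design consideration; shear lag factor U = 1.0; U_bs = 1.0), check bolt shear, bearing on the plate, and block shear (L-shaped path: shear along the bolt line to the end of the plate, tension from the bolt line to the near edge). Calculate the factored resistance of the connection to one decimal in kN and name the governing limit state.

1069.7 kN (bolt shear governs)

Bolt shear: A_b = π(22)²/4 = 380.13 mm². φR_n = 0.75 × 469 × 380.13 × 4 × 2 = 1069.7 kN.
Bearing (25 mm plate, F_u = 450 MPa): end bolts L_c = 54 − 24/2 = 42, R_n = min(1.2×42×25×450, 2.4×22×25×450) = 567 kN/bolt; interior L_c = 69 − 24 = 45, R_n = 594 kN/bolt. φR_n = 0.75 × (1×567 + 3×594) = 1761.8 kN.
Block shear: shear path 1×[54+3×69] = 1×261 mm, A_gv = 6525, A_nv = 1×(261 − 3.5×26)×25 = 4250 mm²; tension to near edge: (45 − 0.5×26)×25 = 800 mm². R_n = min(0.6×450×4250, 0.6×345×6525) + 1.0×450×800 = min(1147.5, 1350.7) + 360 = 1507.5 kN. φR_n = 0.75 × 1507.5 = 1130.6 kN.
Governing: min(1069.7, 1761.8, 1130.6) = 1069.7 kN → bolt shear.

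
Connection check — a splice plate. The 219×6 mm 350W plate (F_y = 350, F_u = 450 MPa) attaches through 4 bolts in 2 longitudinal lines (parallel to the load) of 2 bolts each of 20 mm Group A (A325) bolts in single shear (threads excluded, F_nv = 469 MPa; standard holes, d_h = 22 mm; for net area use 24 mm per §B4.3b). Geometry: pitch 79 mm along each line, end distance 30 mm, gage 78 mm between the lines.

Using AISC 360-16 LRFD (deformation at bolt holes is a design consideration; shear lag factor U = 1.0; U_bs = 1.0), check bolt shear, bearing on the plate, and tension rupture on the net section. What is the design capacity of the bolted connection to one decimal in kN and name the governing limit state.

Bolt shear: A_b = π(20)²/4 = 314.16 mm². φR_n = 0.75 × 469 × 314.16 × 4 × 1 = 442.0 kN.
Bearing (6 mm plate, F_u = 450 MPa): end bolts L_c = 30 − 22/2 = 19, R_n = min(1.2×19×6×450, 2.4×20×6×450) = 61.56 kN/bolt; interior L_c = 79 − 22 = 57, R_n = 129.6 kN/bolt. φR_n = 0.75 × (2×61.56 + 2×129.6) = 286.7 kN.
Tension rupture (net): A_n = (219 − 2×24)×6 = 1026 mm² (U = 1.0, A_e = A_n). φR_n = 0.75 × 450 × 1026 = 346.3 kN.
Governing: min(442.0, 286.7, 346.3) = 286.7 kN → bearing.

286.7 kN (bearing governs)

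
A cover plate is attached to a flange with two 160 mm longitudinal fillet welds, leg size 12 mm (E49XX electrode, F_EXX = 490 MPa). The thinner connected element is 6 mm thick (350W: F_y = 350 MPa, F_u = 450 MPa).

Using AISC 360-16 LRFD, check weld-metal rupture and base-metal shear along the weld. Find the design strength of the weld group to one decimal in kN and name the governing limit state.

Weld metal: throat = 0.707×12 = 8.484 mm, L = 2×160 = 320 mm. φR_n = 0.75 × 0.6 × 490 × 8.484 × 320 = 598.6 kN.
Base metal shear (6 mm plate): yield φR_n = 1.0×0.6×350×6×320 = 403.2 kN; rupture φR_n = 0.75×0.6×450×6×320 = 388.8 kN; take 388.8 kN (rupture).
Governing: min(598.6, 388.8) = 388.8 kN → base-metal shear.

388.8 kN (base-metal shear governs)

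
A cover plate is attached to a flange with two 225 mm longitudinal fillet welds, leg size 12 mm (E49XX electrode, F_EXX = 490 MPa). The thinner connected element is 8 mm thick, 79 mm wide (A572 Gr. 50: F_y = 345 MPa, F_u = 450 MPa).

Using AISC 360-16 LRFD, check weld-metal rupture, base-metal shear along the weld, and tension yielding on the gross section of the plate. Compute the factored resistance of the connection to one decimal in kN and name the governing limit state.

196.2 kN (gross-section yield governs)

Weld metal: throat = 0.707×12 = 8.484 mm, L = 2×225 = 450 mm. φR_n = 0.75 × 0.6 × 490 × 8.484 × 450 = 841.8 kN.
Base metal shear (8 mm plate): yield φR_n = 1.0×0.6×345×8×450 = 745.2 kN; rupture φR_n = 0.75×0.6×450×8×450 = 729.0 kN; take 729.0 kN (rupture).
Tension yield (gross): A_g = 79×8 = 632 mm². φR_n = 0.90 × 345 × 632 = 196.2 kN.
Governing: min(841.8, 729.0, 196.2) = 196.2 kN → gross-section yield.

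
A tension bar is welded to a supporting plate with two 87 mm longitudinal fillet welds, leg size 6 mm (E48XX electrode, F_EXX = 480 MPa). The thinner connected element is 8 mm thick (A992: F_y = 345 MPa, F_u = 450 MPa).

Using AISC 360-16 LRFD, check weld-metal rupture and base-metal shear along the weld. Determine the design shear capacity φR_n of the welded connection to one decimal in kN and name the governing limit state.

Weld metal: throat = 0.707×6 = 4.242 mm, L = 2×87 = 174 mm. φR_n = 0.75 × 0.6 × 480 × 4.242 × 174 = 159.4 kN.
Base metal shear (8 mm plate): yield φR_n = 1.0×0.6×345×8×174 = 288.1 kN; rupture φR_n = 0.75×0.6×450×8×174 = 281.9 kN; take 281.9 kN (rupture).
Governing: min(159.4, 281.9) = 159.4 kN → weld metal.

159.4 kN (weld metal governs)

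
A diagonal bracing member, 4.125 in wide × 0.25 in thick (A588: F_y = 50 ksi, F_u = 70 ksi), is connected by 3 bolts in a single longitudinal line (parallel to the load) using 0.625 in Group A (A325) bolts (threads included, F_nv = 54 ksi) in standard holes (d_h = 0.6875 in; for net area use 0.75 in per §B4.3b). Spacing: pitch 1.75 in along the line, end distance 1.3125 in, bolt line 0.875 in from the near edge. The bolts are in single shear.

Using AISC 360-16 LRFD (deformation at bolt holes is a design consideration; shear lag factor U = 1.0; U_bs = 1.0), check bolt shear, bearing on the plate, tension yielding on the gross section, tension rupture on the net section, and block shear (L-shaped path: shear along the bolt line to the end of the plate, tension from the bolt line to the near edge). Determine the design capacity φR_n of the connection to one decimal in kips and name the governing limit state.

29.7 kips (block shear governs)

Bolt shear: A_b = π(0.625)²/4 = 0.3068 in². φR_n = 0.75 × 54 × 0.3068 × 3 × 1 = 37.3 kips.
Bearing (0.25 in plate, F_u = 70 ksi): end bolts L_c = 1.3125 − 0.6875/2 = 0.96875, R_n = min(1.2×0.96875×0.25×70, 2.4×0.625×0.25×70) = 20.344 kips/bolt; interior L_c = 1.75 − 0.6875 = 1.0625, R_n = 22.313 kips/bolt. φR_n = 0.75 × (1×20.344 + 2×22.313) = 48.7 kips.
Tension yield (gross): A_g = 4.125×0.25 = 1.0313 in². φR_n = 0.90 × 50 × 1.0313 = 46.4 kips.
Tension rupture (net): A_n = (4.125 − 1×0.75)×0.25 = 0.84375 in² (U = 1.0, A_e = A_n). φR_n = 0.75 × 70 × 0.84375 = 44.3 kips.
Block shear: shear path 1×[1.3125+2×1.75] = 1×4.8125 in, A_gv = 1.2031, A_nv = 1×(4.8125 − 2.5×0.75)×0.25 = 0.73438 in²; tension to near edge: (0.875 − 0.5×0.75)×0.25 = 0.125 in². R_n = min(0.6×70×0.73438, 0.6×50×1.2031) + 1.0×70×0.125 = min(30.844, 36.093) + 8.75 = 39.594 kips. φR_n = 0.75 × 39.594 = 29.7 kips.
Governing: min(37.3, 48.7, 46.4, 44.3, 29.7) = 29.7 kips → block shear.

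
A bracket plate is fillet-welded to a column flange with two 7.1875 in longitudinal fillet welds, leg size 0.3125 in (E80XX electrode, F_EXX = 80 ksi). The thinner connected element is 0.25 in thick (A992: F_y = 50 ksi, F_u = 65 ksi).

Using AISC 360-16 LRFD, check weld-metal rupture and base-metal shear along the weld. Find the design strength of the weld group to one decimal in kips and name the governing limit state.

Weld metal: throat = 0.707×0.3125 = 0.22094 in, L = 2×7.1875 = 14.375 in. φR_n = 0.75 × 0.6 × 80 × 0.22094 × 14.375 = 114.3 kips.
Base metal shear (0.25 in plate): yield φR_n = 1.0×0.6×50×0.25×14.375 = 107.8 kips; rupture φR_n = 0.75×0.6×65×0.25×14.375 = 105.1 kips; take 105.1 kips (rupture).
Governing: min(114.3, 105.1) = 105.1 kips → base-metal shear.

105.1 kips (base-metal shear governs)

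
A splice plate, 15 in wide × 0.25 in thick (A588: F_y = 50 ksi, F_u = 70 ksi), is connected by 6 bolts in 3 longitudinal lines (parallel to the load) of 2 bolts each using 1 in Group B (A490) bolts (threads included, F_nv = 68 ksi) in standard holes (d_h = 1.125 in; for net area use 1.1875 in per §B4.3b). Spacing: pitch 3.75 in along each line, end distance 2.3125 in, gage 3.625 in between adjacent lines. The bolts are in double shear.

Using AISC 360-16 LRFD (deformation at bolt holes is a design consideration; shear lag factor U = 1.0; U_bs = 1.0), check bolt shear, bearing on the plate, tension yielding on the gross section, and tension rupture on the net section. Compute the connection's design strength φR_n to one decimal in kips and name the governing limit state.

Bolt shear: A_b = π(1)²/4 = 0.7854 in². φR_n = 0.75 × 68 × 0.7854 × 6 × 2 = 480.7 kips.
Bearing (0.25 in plate, F_u = 70 ksi): end bolts L_c = 2.3125 − 1.125/2 = 1.75, R_n = min(1.2×1.75×0.25×70, 2.4×1×0.25×70) = 36.75 kips/bolt; interior L_c = 3.75 − 1.125 = 2.625, R_n = 42 kips/bolt. φR_n = 0.75 × (3×36.75 + 3×42) = 177.2 kips.
Tension yield (gross): A_g = 15×0.25 = 3.75 in². φR_n = 0.90 × 50 × 3.75 = 168.8 kips.
Tension rupture (net): A_n = (15 − 3×1.1875)×0.25 = 2.8594 in² (U = 1.0, A_e = A_n). φR_n = 0.75 × 70 × 2.8594 = 150.1 kips.
Governing: min(480.7, 177.2, 168.8, 150.1) = 150.1 kips → net-section rupture.

150.1 kips (net-section rupture governs)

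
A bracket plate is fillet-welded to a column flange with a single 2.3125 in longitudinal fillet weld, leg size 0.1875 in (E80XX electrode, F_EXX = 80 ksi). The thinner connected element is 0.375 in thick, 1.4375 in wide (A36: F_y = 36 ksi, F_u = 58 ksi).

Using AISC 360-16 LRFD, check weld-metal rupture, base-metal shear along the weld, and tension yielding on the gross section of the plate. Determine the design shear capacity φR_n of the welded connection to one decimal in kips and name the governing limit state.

Weld metal: throat = 0.707×0.1875 = 0.13256 in, L = 2.3125 in. φR_n = 0.75 × 0.6 × 80 × 0.13256 × 2.3125 = 11.0 kips.
Base metal shear (0.375 in plate): yield φR_n = 1.0×0.6×36×0.375×2.3125 = 18.7 kips; rupture φR_n = 0.75×0.6×58×0.375×2.3125 = 22.6 kips; take 18.7 kips (yield).
Tension yield (gross): A_g = 1.4375×0.375 = 0.53906 in². φR_n = 0.90 × 36 × 0.53906 = 17.5 kips.
Governing: min(11.0, 18.7, 17.5) = 11.0 kips → weld metal.

11.0 kips (weld metal governs)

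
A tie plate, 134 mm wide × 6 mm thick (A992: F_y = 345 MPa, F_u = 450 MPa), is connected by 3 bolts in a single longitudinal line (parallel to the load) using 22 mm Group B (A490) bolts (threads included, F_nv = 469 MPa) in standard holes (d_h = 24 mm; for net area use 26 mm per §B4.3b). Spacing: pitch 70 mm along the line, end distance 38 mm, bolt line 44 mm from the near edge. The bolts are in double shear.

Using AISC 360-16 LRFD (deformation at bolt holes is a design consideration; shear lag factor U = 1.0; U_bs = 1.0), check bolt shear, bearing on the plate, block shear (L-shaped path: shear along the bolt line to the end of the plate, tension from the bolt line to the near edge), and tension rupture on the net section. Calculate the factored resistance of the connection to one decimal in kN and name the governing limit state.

Bolt shear: A_b = π(22)²/4 = 380.13 mm². φR_n = 0.75 × 469 × 380.13 × 3 × 2 = 802.3 kN.
Bearing (6 mm plate, F_u = 450 MPa): end bolts L_c = 38 − 24/2 = 26, R_n = min(1.2×26×6×450, 2.4×22×6×450) = 84.24 kN/bolt; interior L_c = 70 − 24 = 46, R_n = 142.56 kN/bolt. φR_n = 0.75 × (1×84.24 + 2×142.56) = 277.0 kN.
Block shear: shear path 1×[38+2×70] = 1×178 mm, A_gv = 1068, A_nv = 1×(178 − 2.5×26)×6 = 678 mm²; tension to near edge: (44 − 0.5×26)×6 = 186 mm². R_n = min(0.6×450×678, 0.6×345×1068) + 1.0×450×186 = min(183.06, 221.08) + 83.7 = 266.76 kN. φR_n = 0.75 × 266.76 = 200.1 kN.
Tension rupture (net): A_n = (134 − 1×26)×6 = 648 mm² (U = 1.0, A_e = A_n). φR_n = 0.75 × 450 × 648 = 218.7 kN.
Governing: min(802.3, 277.0, 200.1, 218.7) = 200.1 kN → block shear.

200.1 kN (block shear governs)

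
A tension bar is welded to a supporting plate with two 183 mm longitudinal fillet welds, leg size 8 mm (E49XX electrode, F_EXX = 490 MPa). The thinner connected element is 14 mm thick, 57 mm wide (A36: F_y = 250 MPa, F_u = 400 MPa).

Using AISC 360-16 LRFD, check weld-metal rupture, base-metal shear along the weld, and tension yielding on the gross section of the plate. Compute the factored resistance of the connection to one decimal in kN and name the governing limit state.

Weld metal: throat = 0.707×8 = 5.656 mm, L = 2×183 = 366 mm. φR_n = 0.75 × 0.6 × 490 × 5.656 × 366 = 456.5 kN.
Base metal shear (14 mm plate): yield φR_n = 1.0×0.6×250×14×366 = 768.6 kN; rupture φR_n = 0.75×0.6×400×14×366 = 922.3 kN; take 768.6 kN (yield).
Tension yield (gross): A_g = 57×14 = 798 mm². φR_n = 0.90 × 250 × 798 = 179.6 kN.
Governing: min(456.5, 768.6, 179.6) = 179.6 kN → gross-section yield.

179.6 kN (gross-section yield governs)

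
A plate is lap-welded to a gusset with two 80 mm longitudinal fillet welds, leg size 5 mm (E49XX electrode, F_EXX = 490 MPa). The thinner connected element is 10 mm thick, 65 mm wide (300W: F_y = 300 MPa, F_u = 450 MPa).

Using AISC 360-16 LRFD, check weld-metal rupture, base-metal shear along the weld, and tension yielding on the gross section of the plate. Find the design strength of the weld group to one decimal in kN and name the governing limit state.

Weld metal: throat = 0.707×5 = 3.535 mm, L = 2×80 = 160 mm. φR_n = 0.75 × 0.6 × 490 × 3.535 × 160 = 124.7 kN.
Base metal shear (10 mm plate): yield φR_n = 1.0×0.6×300×10×160 = 288.0 kN; rupture φR_n = 0.75×0.6×450×10×160 = 324.0 kN; take 288.0 kN (yield).
Tension yield (gross): A_g = 65×10 = 650 mm². φR_n = 0.90 × 300 × 650 = 175.5 kN.
Governing: min(124.7, 288.0, 175.5) = 124.7 kN → weld metal.

124.7 kN (weld metal governs)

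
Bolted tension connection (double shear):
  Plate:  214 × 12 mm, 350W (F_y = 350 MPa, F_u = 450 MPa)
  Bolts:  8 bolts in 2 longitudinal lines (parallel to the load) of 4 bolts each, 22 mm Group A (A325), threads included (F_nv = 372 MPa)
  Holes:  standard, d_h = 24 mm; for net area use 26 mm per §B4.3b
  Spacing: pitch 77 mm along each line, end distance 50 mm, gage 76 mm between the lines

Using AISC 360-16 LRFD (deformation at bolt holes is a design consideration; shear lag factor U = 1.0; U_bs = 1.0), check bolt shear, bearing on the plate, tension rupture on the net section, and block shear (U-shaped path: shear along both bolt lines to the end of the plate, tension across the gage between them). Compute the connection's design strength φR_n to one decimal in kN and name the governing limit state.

Bolt shear: A_b = π(22)²/4 = 380.13 mm². φR_n = 0.75 × 372 × 380.13 × 8 × 2 = 1696.9 kN.
Bearing (12 mm plate, F_u = 450 MPa): end bolts L_c = 50 − 24/2 = 38, R_n = min(1.2×38×12×450, 2.4×22×12×450) = 246.24 kN/bolt; interior L_c = 77 − 24 = 53, R_n = 285.12 kN/bolt. φR_n = 0.75 × (2×246.24 + 6×285.12) = 1652.4 kN.
Tension rupture (net): A_n = (214 − 2×26)×12 = 1944 mm² (U = 1.0, A_e = A_n). φR_n = 0.75 × 450 × 1944 = 656.1 kN.
Block shear: shear path 2×[50+3×77] = 2×281 mm, A_gv = 6744, A_nv = 2×(281 − 3.5×26)×12 = 4560 mm²; tension across gage: (76 − 1×26)×12 = 600 mm². R_n = min(0.6×450×4560, 0.6×350×6744) + 1.0×450×600 = min(1231.2, 1416.2) + 270 = 1501.2 kN. φR_n = 0.75 × 1501.2 = 1125.9 kN.
Governing: min(1696.9, 1652.4, 656.1, 1125.9) = 656.1 kN → net-section rupture.

656.1 kN (net-section rupture governs)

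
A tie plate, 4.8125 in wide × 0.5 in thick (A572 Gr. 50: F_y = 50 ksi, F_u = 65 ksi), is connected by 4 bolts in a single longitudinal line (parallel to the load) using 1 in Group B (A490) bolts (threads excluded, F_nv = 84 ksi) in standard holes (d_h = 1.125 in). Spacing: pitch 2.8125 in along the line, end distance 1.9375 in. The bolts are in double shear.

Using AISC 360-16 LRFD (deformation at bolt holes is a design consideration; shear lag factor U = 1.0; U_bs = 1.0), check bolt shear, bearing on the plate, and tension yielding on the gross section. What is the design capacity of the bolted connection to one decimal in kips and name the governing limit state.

Bolt shear: A_b = π(1)²/4 = 0.7854 in². φR_n = 0.75 × 84 × 0.7854 × 4 × 2 = 395.8 kips.
Bearing (0.5 in plate, F_u = 65 ksi): end bolts L_c = 1.9375 − 1.125/2 = 1.375, R_n = min(1.2×1.375×0.5×65, 2.4×1×0.5×65) = 53.625 kips/bolt; interior L_c = 2.8125 − 1.125 = 1.6875, R_n = 65.813 kips/bolt. φR_n = 0.75 × (1×53.625 + 3×65.813) = 188.3 kips.
Tension yield (gross): A_g = 4.8125×0.5 = 2.4063 in². φR_n = 0.90 × 50 × 2.4063 = 108.3 kips.
Governing: min(395.8, 188.3, 108.3) = 108.3 kips → gross-section yield.

108.3 kips (gross-section yield governs)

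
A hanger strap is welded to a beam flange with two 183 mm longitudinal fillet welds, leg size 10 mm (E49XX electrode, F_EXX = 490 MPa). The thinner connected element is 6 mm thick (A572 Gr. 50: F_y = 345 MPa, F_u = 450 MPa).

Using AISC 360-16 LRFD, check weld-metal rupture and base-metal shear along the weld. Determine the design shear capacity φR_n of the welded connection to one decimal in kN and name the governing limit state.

Weld metal: throat = 0.707×10 = 7.07 mm, L = 2×183 = 366 mm. φR_n = 0.75 × 0.6 × 490 × 7.07 × 366 = 570.6 kN.
Base metal shear (6 mm plate): yield φR_n = 1.0×0.6×345×6×366 = 454.6 kN; rupture φR_n = 0.75×0.6×450×6×366 = 444.7 kN; take 444.7 kN (rupture).
Governing: min(570.6, 444.7) = 444.7 kN → base-metal shear.

444.7 kN (base-metal shear governs)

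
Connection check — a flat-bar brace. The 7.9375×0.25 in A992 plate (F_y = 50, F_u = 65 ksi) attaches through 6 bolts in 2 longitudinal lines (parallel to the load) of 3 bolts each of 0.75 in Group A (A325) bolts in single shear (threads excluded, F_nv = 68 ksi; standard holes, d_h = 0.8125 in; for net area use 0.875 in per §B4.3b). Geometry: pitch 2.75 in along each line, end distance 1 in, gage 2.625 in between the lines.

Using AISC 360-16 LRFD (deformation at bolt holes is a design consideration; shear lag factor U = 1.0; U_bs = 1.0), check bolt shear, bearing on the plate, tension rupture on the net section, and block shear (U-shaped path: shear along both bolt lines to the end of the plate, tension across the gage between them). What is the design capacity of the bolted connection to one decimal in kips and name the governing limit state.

75.4 kips (net-section rupture governs)

Bolt shear: A_b = π(0.75)²/4 = 0.44179 in². φR_n = 0.75 × 68 × 0.44179 × 6 × 1 = 135.2 kips.
Bearing (0.25 in plate, F_u = 65 ksi): end bolts L_c = 1 − 0.8125/2 = 0.59375, R_n = min(1.2×0.59375×0.25×65, 2.4×0.75×0.25×65) = 11.578 kips/bolt; interior L_c = 2.75 − 0.8125 = 1.9375, R_n = 29.25 kips/bolt. φR_n = 0.75 × (2×11.578 + 4×29.25) = 105.1 kips.
Tension rupture (net): A_n = (7.9375 − 2×0.875)×0.25 = 1.5469 in² (U = 1.0, A_e = A_n). φR_n = 0.75 × 65 × 1.5469 = 75.4 kips.
Block shear: shear path 2×[1+2×2.75] = 2×6.5 in, A_gv = 3.25, A_nv = 2×(6.5 − 2.5×0.875)×0.25 = 2.1563 in²; tension across gage: (2.625 − 1×0.875)×0.25 = 0.4375 in². R_n = min(0.6×65×2.1563, 0.6×50×3.25) + 1.0×65×0.4375 = min(84.096, 97.5) + 28.438 = 112.53 kips. φR_n = 0.75 × 112.53 = 84.4 kips.
Governing: min(135.2, 105.1, 75.4, 84.4) = 75.4 kips → net-section rupture.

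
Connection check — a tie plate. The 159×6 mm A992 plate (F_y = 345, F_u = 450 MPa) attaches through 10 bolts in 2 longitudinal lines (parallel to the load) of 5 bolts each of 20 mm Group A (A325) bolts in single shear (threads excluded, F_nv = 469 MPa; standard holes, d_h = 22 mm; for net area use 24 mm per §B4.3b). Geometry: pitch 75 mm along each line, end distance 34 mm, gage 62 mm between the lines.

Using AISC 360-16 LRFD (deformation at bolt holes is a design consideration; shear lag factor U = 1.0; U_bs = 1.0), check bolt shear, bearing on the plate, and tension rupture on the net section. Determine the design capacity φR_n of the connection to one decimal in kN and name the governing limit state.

Bolt shear: A_b = π(20)²/4 = 314.16 mm². φR_n = 0.75 × 469 × 314.16 × 10 × 1 = 1105.1 kN.
Bearing (6 mm plate, F_u = 450 MPa): end bolts L_c = 34 − 22/2 = 23, R_n = min(1.2×23×6×450, 2.4×20×6×450) = 74.52 kN/bolt; interior L_c = 75 − 22 = 53, R_n = 129.6 kN/bolt. φR_n = 0.75 × (2×74.52 + 8×129.6) = 889.4 kN.
Tension rupture (net): A_n = (159 − 2×24)×6 = 666 mm² (U = 1.0, A_e = A_n). φR_n = 0.75 × 450 × 666 = 224.8 kN.
Governing: min(1105.1, 889.4, 224.8) = 224.8 kN → net-section rupture.

224.8 kN (net-section rupture governs)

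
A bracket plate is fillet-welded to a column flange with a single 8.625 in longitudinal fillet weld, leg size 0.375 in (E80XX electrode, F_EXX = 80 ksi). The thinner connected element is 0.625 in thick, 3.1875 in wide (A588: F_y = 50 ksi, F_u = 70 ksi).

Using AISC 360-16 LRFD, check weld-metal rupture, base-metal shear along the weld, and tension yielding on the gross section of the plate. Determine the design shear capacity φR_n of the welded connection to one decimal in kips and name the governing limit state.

Weld metal: throat = 0.707×0.375 = 0.26513 in, L = 8.625 in. φR_n = 0.75 × 0.6 × 80 × 0.26513 × 8.625 = 82.3 kips.
Base metal shear (0.625 in plate): yield φR_n = 1.0×0.6×50×0.625×8.625 = 161.7 kips; rupture φR_n = 0.75×0.6×70×0.625×8.625 = 169.8 kips; take 161.7 kips (yield).
Tension yield (gross): A_g = 3.1875×0.625 = 1.9922 in². φR_n = 0.90 × 50 × 1.9922 = 89.6 kips.
Governing: min(82.3, 161.7, 89.6) = 82.3 kips → weld metal.

82.3 kips (weld metal governs)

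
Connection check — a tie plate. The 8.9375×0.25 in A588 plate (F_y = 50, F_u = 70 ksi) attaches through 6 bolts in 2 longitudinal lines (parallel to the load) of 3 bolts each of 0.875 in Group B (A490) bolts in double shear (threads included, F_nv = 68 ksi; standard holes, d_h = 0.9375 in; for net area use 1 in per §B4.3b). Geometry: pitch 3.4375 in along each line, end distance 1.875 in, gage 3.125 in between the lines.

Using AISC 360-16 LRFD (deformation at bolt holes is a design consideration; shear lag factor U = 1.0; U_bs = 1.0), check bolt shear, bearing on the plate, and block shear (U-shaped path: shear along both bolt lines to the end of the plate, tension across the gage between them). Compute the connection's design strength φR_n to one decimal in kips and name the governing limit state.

126.3 kips (block shear governs)

Bolt shear: A_b = π(0.875)²/4 = 0.60132 in². φR_n = 0.75 × 68 × 0.60132 × 6 × 2 = 368.0 kips.
Bearing (0.25 in plate, F_u = 70 ksi): end bolts L_c = 1.875 − 0.9375/2 = 1.40625, R_n = min(1.2×1.40625×0.25×70, 2.4×0.875×0.25×70) = 29.531 kips/bolt; interior L_c = 3.4375 − 0.9375 = 2.5, R_n = 36.75 kips/bolt. φR_n = 0.75 × (2×29.531 + 4×36.75) = 154.5 kips.
Block shear: shear path 2×[1.875+2×3.4375] = 2×8.75 in, A_gv = 4.375, A_nv = 2×(8.75 − 2.5×1)×0.25 = 3.125 in²; tension across gage: (3.125 − 1×1)×0.25 = 0.53125 in². R_n = min(0.6×70×3.125, 0.6×50×4.375) + 1.0×70×0.53125 = min(131.25, 131.25) + 37.188 = 168.44 kips. φR_n = 0.75 × 168.44 = 126.3 kips.
Governing: min(368.0, 154.5, 126.3) = 126.3 kips → block shear.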